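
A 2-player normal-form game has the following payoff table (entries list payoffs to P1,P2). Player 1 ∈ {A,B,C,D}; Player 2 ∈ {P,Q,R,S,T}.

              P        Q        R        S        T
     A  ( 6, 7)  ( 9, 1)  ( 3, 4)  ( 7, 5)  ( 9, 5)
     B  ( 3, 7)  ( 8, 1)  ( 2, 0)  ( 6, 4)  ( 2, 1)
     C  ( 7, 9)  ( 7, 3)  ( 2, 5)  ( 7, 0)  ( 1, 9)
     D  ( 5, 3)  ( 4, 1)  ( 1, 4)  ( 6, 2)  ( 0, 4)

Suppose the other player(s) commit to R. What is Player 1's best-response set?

u_1(A vs R) = 3
u_1(B vs R) = 2
u_1(C vs R) = 2
u_1(D vs R) = 1
max payoff 3 at {A}

argmax u_1 = {A}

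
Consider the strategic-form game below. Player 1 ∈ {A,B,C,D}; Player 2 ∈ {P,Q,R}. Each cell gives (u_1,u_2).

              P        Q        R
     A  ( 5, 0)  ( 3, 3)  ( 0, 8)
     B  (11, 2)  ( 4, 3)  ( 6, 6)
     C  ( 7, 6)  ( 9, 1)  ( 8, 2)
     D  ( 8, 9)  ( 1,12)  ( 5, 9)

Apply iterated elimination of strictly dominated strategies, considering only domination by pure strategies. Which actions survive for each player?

P1 drop A (B beats it: P:11>5 Q:4>3 R:6>0)
P1 drop D (B beats it: P:11>8 Q:4>1 R:6>5)
P2 drop Q (R beats it: B:6>3 C:2>1)
P1→{B,C} P2→{P,R}

Remaining: P1:{B,C} P2:{P,R}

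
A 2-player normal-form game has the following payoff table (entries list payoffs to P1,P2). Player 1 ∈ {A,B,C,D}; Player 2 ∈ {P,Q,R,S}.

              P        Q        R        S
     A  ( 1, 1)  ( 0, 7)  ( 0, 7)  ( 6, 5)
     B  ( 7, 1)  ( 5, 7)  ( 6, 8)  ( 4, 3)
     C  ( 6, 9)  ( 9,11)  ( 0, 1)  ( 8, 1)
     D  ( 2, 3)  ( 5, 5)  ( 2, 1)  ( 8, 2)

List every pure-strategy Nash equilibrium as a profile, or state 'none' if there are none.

(A,P): not NE [P1→B gives 7>1; P2→R gives 7>1]
(A,Q): not NE [P1→C gives 9>0]
(A,R): not NE [P1→B gives 6>0]
(A,S): not NE [P1→D gives 8>6; P2→R gives 7>5]
(B,P): not NE [P2→R gives 8>1]
(B,Q): not NE [P1→C gives 9>5; P2→R gives 8>7]
(B,R): NE
(B,S): not NE [P1→D gives 8>4; P2→R gives 8>3]
(C,P): not NE [P1→B gives 7>6; P2→Q gives 11>9]
(C,Q): NE
(C,R): not NE [P1→B gives 6>0; P2→Q gives 11>1]
(C,S): not NE [P2→Q gives 11>1]
(D,P): not NE [P1→B gives 7>2; P2→Q gives 5>3]
(D,Q): not NE [P1→C gives 9>5]
(D,R): not NE [P1→B gives 6>2; P2→Q gives 5>1]
(D,S): not NE [P2→Q gives 5>2]

Nash profiles: (B,R), (C,Q)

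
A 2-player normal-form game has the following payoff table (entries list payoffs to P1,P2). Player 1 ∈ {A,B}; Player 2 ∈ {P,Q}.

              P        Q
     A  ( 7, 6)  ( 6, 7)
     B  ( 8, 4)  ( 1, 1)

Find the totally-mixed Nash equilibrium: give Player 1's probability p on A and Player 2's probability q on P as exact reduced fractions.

P1 indiff ⇒ q·7+(1-q)·6 = q·8+(1-q)·1 ⇒ q(-1) = (1-q)(-5) ⇒ q = 5/6
P2 indiff ⇒ p·6+(1-p)·4 = p·7+(1-p)·1 ⇒ p(-1) = (1-p)(-3) ⇒ p = 3/4

P1 mixes 3/4 on A; P2 mixes 5/6 on P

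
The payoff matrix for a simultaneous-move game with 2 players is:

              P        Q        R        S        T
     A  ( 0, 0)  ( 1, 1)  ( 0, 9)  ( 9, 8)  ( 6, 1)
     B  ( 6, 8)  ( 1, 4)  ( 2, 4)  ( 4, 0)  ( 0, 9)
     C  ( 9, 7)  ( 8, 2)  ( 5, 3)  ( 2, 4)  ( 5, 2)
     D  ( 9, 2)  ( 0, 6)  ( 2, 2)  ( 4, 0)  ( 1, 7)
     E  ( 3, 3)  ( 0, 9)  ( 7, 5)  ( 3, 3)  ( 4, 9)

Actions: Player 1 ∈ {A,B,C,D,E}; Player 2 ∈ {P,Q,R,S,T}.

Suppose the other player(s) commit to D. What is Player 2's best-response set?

BR_2 = {T}

u_2(P vs D) = 2
u_2(Q vs D) = 6
u_2(R vs D) = 2
u_2(S vs D) = 0
u_2(T vs D) = 7
max payoff 7 at {T}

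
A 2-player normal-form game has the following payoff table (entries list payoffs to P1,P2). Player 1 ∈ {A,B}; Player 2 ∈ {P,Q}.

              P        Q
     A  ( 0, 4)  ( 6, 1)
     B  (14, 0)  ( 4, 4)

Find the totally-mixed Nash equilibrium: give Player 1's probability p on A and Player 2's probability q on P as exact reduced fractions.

P1 indiff ⇒ q·0+(1-q)·6 = q·14+(1-q)·4 ⇒ q(-14) = (1-q)(-2) ⇒ q = 1/8
P2 indiff ⇒ p·4+(1-p)·0 = p·1+(1-p)·4 ⇒ p(3) = (1-p)(4) ⇒ p = 4/7

p=4/7, q=1/8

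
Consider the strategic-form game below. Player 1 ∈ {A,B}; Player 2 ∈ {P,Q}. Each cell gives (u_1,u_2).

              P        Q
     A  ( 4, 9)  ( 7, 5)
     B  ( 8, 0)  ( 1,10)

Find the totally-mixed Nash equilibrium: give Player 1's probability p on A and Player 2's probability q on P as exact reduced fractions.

P1 indiff ⇒ q·4+(1-q)·7 = q·8+(1-q)·1 ⇒ q(-4) = (1-q)(-6) ⇒ q = 3/5
P2 indiff ⇒ p·9+(1-p)·0 = p·5+(1-p)·10 ⇒ p(4) = (1-p)(10) ⇒ p = 5/7

p=5/7, q=3/5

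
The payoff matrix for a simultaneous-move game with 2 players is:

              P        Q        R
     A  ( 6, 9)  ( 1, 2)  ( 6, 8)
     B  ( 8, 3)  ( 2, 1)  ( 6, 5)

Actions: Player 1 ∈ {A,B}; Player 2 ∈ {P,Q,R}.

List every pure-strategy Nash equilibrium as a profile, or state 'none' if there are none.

(A,P): not NE [P1→B gives 8>6]
(A,Q): not NE [P1→B gives 2>1; P2→P gives 9>2]
(A,R): not NE [P2→P gives 9>8]
(B,P): not NE [P2→R gives 5>3]
(B,Q): not NE [P2→R gives 5>1]
(B,R): NE

PSNE = {(B,R)}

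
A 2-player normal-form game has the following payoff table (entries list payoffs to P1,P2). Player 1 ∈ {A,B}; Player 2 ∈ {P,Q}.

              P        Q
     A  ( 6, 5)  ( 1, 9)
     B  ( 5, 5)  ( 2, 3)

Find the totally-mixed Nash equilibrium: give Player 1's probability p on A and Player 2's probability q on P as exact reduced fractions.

p=1/3, q=1/2

P1 indiff ⇒ q·6+(1-q)·1 = q·5+(1-q)·2 ⇒ q(1) = (1-q)(1) ⇒ q = 1/2
P2 indiff ⇒ p·5+(1-p)·5 = p·9+(1-p)·3 ⇒ p(-4) = (1-p)(-2) ⇒ p = 1/3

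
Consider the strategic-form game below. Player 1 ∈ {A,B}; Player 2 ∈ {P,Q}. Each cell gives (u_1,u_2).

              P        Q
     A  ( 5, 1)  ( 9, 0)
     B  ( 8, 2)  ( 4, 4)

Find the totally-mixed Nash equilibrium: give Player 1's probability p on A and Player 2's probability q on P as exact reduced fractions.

P1 indiff ⇒ q·5+(1-q)·9 = q·8+(1-q)·4 ⇒ q(-3) = (1-q)(-5) ⇒ q = 5/8
P2 indiff ⇒ p·1+(1-p)·2 = p·0+(1-p)·4 ⇒ p(1) = (1-p)(2) ⇒ p = 2/3

P1 mixes 2/3 on A; P2 mixes 5/8 on P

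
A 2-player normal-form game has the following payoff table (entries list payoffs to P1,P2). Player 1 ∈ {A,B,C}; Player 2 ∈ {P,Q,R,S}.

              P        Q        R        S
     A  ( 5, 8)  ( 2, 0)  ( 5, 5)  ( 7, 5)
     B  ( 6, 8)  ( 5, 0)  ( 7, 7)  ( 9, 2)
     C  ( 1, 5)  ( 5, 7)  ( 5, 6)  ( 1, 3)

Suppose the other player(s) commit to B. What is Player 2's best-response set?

u_2(P vs B) = 8
u_2(Q vs B) = 0
u_2(R vs B) = 7
u_2(S vs B) = 2
max payoff 8 at {P}

argmax u_2 = {P}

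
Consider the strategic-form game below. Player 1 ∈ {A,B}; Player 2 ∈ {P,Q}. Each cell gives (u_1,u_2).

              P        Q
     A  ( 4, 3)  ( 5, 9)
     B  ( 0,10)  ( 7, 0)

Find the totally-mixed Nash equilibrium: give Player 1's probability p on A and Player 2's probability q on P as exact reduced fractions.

P1 mixes 5/8 on A; P2 mixes 1/3 on P

P1 indiff ⇒ q·4+(1-q)·5 = q·0+(1-q)·7 ⇒ q(4) = (1-q)(2) ⇒ q = 1/3
P2 indiff ⇒ p·3+(1-p)·10 = p·9+(1-p)·0 ⇒ p(-6) = (1-p)(-10) ⇒ p = 5/8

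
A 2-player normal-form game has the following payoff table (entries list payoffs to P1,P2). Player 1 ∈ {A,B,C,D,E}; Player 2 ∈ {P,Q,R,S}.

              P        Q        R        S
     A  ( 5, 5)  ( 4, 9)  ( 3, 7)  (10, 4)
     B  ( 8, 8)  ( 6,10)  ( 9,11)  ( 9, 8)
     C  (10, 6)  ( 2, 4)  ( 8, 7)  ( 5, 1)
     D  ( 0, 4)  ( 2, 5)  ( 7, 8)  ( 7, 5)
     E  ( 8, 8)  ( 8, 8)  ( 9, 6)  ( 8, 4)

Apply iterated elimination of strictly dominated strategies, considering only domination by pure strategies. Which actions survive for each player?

P1 drop D (B beats it: P:8>0 Q:6>2 R:9>7 S:9>7)
P2 drop S (Q beats it: A:9>4 B:10>8 C:4>1 E:8>4)
P1 drop A (B beats it: P:8>5 Q:6>4 R:9>3)
P1→{B,C,E} P2→{P,Q,R}

Survivors P1:{B,C,E} P2:{P,Q,R}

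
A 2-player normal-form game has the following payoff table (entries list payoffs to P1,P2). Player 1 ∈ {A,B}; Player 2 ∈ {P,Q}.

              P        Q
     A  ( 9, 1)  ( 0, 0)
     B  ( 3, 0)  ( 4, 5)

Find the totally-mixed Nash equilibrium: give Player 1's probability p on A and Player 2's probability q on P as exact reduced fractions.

p=5/6, q=2/5

P1 indiff ⇒ q·9+(1-q)·0 = q·3+(1-q)·4 ⇒ q(6) = (1-q)(4) ⇒ q = 2/5
P2 indiff ⇒ p·1+(1-p)·0 = p·0+(1-p)·5 ⇒ p(1) = (1-p)(5) ⇒ p = 5/6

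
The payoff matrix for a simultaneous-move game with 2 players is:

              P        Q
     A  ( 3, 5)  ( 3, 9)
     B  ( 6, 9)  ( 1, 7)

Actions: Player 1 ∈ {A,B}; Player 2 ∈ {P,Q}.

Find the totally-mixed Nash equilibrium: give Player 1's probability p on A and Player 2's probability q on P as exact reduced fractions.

(p,q) = (1/3, 2/5)

P1 indiff ⇒ q·3+(1-q)·3 = q·6+(1-q)·1 ⇒ q(-3) = (1-q)(-2) ⇒ q = 2/5
P2 indiff ⇒ p·5+(1-p)·9 = p·9+(1-p)·7 ⇒ p(-4) = (1-p)(-2) ⇒ p = 1/3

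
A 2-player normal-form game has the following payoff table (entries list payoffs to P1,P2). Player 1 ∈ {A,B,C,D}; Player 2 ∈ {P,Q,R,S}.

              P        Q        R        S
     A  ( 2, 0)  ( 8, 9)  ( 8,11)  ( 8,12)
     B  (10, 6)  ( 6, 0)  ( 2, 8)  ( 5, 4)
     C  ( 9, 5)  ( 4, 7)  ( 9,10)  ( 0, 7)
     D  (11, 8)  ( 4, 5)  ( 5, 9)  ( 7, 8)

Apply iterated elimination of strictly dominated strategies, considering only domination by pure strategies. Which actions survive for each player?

P2 drop P (R beats it: A:11>0 B:8>6 C:10>5 D:9>8)
P1 drop B (A beats it: Q:8>6 R:8>2 S:8>5)
P1 drop D (A beats it: Q:8>4 R:8>5 S:8>7)
P2 drop Q (R beats it: A:11>9 C:10>7)
P1→{A,C} P2→{R,S}

IESDS → P1:{A,C} P2:{R,S}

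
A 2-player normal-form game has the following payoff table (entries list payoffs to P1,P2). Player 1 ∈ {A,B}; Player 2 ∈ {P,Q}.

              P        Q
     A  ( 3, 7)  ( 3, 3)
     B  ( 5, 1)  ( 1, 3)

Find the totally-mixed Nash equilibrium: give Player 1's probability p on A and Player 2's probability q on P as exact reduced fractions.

P1 indiff ⇒ q·3+(1-q)·3 = q·5+(1-q)·1 ⇒ q(-2) = (1-q)(-2) ⇒ q = 1/2
P2 indiff ⇒ p·7+(1-p)·1 = p·3+(1-p)·3 ⇒ p(4) = (1-p)(2) ⇒ p = 1/3

p=1/3, q=1/2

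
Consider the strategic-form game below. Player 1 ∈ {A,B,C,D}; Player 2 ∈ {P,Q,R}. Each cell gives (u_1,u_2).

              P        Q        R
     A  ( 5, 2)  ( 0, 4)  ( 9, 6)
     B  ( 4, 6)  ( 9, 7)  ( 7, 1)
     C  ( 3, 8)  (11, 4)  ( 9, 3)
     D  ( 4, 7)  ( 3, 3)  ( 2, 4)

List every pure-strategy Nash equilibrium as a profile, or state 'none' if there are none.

(A,P): not NE [P2→R gives 6>2]
(A,Q): not NE [P1→C gives 11>0; P2→R gives 6>4]
(A,R): NE
(B,P): not NE [P1→A gives 5>4; P2→Q gives 7>6]
(B,Q): not NE [P1→C gives 11>9]
(B,R): not NE [P1→C gives 9>7; P2→Q gives 7>1]
(C,P): not NE [P1→A gives 5>3]
(C,Q): not NE [P2→P gives 8>4]
(C,R): not NE [P2→P gives 8>3]
(D,P): not NE [P1→A gives 5>4]
(D,Q): not NE [P1→C gives 11>3; P2→P gives 7>3]
(D,R): not NE [P1→C gives 9>2; P2→P gives 7>4]

NE set: (A,R)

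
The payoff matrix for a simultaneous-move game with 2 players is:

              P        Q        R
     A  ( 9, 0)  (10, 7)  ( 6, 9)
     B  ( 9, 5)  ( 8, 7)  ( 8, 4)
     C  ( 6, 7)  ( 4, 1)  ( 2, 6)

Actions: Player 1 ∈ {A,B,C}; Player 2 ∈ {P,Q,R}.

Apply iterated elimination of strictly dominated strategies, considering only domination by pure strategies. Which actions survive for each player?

P1 drop C (A beats it: P:9>6 Q:10>4 R:6>2)
P2 drop P (Q beats it: A:7>0 B:7>5)
P1→{A,B} P2→{Q,R}

IESDS → P1:{A,B} P2:{Q,R}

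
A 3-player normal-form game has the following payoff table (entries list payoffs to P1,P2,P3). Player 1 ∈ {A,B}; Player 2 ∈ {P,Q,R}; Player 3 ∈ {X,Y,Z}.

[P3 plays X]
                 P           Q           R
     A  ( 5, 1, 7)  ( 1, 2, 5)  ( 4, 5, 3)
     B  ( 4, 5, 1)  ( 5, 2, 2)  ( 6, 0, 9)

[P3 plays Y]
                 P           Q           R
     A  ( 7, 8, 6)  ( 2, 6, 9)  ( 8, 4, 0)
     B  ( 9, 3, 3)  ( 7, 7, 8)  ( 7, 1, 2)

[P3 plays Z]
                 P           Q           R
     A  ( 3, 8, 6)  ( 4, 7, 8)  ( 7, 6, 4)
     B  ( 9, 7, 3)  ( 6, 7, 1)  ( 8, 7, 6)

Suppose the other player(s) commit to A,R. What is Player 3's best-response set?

P3 best: {Z}

u_3(X vs A,R) = 3
u_3(Y vs A,R) = 0
u_3(Z vs A,R) = 4
max payoff 4 at {Z}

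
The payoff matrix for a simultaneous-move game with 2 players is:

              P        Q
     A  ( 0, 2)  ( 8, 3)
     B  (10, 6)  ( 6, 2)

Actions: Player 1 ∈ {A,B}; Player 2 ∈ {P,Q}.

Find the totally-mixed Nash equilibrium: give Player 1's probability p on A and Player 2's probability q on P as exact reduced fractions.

(p,q) = (4/5, 1/6)

P1 indiff ⇒ q·0+(1-q)·8 = q·10+(1-q)·6 ⇒ q(-10) = (1-q)(-2) ⇒ q = 1/6
P2 indiff ⇒ p·2+(1-p)·6 = p·3+(1-p)·2 ⇒ p(-1) = (1-p)(-4) ⇒ p = 4/5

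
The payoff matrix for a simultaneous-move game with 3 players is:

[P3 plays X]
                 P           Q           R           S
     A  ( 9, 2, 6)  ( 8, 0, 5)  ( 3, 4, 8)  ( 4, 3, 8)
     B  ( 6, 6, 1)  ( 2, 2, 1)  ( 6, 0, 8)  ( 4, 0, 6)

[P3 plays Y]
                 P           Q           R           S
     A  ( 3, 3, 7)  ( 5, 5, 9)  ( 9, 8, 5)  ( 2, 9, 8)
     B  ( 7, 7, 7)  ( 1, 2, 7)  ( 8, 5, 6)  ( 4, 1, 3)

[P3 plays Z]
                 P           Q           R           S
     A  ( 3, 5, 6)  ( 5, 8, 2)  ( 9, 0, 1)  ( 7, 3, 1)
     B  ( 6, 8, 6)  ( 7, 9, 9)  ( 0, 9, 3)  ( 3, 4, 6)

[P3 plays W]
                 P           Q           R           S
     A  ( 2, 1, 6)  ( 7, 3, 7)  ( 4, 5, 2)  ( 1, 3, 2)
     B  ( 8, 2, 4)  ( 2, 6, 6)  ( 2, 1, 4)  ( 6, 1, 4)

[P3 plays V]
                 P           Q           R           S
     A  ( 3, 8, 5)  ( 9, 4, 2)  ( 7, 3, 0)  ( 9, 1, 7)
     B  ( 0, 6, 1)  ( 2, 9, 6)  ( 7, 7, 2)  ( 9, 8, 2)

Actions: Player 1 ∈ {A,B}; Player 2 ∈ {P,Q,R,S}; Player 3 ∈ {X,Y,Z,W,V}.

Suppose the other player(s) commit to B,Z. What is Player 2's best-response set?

u_2(P vs B,Z) = 8
u_2(Q vs B,Z) = 9
u_2(R vs B,Z) = 9
u_2(S vs B,Z) = 4
max payoff 9 at {Q,R}

argmax u_2 = {Q,R}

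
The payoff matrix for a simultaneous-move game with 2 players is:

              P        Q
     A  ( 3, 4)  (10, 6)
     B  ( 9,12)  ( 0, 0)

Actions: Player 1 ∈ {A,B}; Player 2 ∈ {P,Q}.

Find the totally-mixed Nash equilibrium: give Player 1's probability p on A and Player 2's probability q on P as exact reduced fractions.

P1 indiff ⇒ q·3+(1-q)·10 = q·9+(1-q)·0 ⇒ q(-6) = (1-q)(-10) ⇒ q = 5/8
P2 indiff ⇒ p·4+(1-p)·12 = p·6+(1-p)·0 ⇒ p(-2) = (1-p)(-12) ⇒ p = 6/7

p=6/7, q=5/8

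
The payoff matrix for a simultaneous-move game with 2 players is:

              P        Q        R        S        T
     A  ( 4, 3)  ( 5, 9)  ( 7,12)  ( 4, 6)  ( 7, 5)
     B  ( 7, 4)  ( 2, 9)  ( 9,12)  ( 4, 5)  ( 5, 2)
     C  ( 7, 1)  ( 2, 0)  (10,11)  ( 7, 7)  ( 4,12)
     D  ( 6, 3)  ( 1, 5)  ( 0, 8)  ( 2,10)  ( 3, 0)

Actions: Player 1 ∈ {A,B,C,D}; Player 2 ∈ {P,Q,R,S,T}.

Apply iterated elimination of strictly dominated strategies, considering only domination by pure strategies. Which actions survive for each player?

P1 drop D (B beats it: P:7>6 Q:2>1 R:9>0 S:4>2 T:5>3)
P2 drop P (R beats it: A:12>3 B:12>4 C:11>1)
P2 drop Q (R beats it: A:12>9 B:12>9 C:11>0)
P2 drop S (R beats it: A:12>6 B:12>5 C:11>7)
P1→{A,B,C} P2→{R,T}

Remaining: P1:{A,B,C} P2:{R,T}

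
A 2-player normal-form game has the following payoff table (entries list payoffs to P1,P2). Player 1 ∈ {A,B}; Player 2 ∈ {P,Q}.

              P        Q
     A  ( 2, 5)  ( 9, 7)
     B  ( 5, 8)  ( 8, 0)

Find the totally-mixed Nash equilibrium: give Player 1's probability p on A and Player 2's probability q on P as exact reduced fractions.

P1 mixes 4/5 on A; P2 mixes 1/4 on P

P1 indiff ⇒ q·2+(1-q)·9 = q·5+(1-q)·8 ⇒ q(-3) = (1-q)(-1) ⇒ q = 1/4
P2 indiff ⇒ p·5+(1-p)·8 = p·7+(1-p)·0 ⇒ p(-2) = (1-p)(-8) ⇒ p = 4/5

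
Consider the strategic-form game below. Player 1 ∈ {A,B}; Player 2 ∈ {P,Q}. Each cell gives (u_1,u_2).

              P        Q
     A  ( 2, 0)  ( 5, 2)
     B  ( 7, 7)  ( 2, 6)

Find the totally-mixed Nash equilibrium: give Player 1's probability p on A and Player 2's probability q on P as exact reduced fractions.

P1 mixes 1/3 on A; P2 mixes 3/8 on P

P1 indiff ⇒ q·2+(1-q)·5 = q·7+(1-q)·2 ⇒ q(-5) = (1-q)(-3) ⇒ q = 3/8
P2 indiff ⇒ p·0+(1-p)·7 = p·2+(1-p)·6 ⇒ p(-2) = (1-p)(-1) ⇒ p = 1/3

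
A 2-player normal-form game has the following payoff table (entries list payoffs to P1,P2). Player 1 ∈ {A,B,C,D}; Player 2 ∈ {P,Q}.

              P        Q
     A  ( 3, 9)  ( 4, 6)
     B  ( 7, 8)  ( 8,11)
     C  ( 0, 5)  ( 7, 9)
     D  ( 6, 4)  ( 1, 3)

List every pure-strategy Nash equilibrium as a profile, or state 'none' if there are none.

NE set: (B,Q)

(A,P): not NE [P1→B gives 7>3]
(A,Q): not NE [P1→B gives 8>4; P2→P gives 9>6]
(B,P): not NE [P2→Q gives 11>8]
(B,Q): NE
(C,P): not NE [P1→B gives 7>0; P2→Q gives 9>5]
(C,Q): not NE [P1→B gives 8>7]
(D,P): not NE [P1→B gives 7>6]
(D,Q): not NE [P1→B gives 8>1; P2→P gives 4>3]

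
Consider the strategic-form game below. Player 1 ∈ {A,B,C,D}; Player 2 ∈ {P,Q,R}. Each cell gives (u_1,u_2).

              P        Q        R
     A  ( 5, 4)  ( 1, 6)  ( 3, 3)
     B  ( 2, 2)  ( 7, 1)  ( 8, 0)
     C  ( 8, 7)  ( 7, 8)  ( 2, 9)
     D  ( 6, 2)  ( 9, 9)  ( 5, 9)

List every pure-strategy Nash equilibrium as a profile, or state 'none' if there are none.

NE set: (D,Q)

(A,P): not NE [P1→C gives 8>5; P2→Q gives 6>4]
(A,Q): not NE [P1→D gives 9>1]
(A,R): not NE [P1→B gives 8>3; P2→Q gives 6>3]
(B,P): not NE [P1→C gives 8>2]
(B,Q): not NE [P1→D gives 9>7; P2→P gives 2>1]
(B,R): not NE [P2→P gives 2>0]
(C,P): not NE [P2→R gives 9>7]
(C,Q): not NE [P1→D gives 9>7; P2→R gives 9>8]
(C,R): not NE [P1→B gives 8>2]
(D,P): not NE [P1→C gives 8>6; P2→R gives 9>2]
(D,Q): NE
(D,R): not NE [P1→B gives 8>5]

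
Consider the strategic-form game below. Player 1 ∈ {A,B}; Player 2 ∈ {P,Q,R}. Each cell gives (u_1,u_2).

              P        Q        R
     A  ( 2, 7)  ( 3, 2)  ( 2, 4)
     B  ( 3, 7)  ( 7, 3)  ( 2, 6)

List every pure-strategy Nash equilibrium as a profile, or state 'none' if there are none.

Nash profiles: (B,P)

(A,P): not NE [P1→B gives 3>2]
(A,Q): not NE [P1→B gives 7>3; P2→P gives 7>2]
(A,R): not NE [P2→P gives 7>4]
(B,P): NE
(B,Q): not NE [P2→P gives 7>3]
(B,R): not NE [P2→P gives 7>6]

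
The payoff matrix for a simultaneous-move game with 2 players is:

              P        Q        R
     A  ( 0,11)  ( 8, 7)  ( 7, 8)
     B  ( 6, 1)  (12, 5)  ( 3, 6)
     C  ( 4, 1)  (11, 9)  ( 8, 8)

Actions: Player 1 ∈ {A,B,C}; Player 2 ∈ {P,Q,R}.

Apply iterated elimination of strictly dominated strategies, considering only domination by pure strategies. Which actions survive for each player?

Remaining: P1:{B,C} P2:{Q,R}

P1 drop A (C beats it: P:4>0 Q:11>8 R:8>7)
P2 drop P (Q beats it: B:5>1 C:9>1)
P1→{B,C} P2→{Q,R}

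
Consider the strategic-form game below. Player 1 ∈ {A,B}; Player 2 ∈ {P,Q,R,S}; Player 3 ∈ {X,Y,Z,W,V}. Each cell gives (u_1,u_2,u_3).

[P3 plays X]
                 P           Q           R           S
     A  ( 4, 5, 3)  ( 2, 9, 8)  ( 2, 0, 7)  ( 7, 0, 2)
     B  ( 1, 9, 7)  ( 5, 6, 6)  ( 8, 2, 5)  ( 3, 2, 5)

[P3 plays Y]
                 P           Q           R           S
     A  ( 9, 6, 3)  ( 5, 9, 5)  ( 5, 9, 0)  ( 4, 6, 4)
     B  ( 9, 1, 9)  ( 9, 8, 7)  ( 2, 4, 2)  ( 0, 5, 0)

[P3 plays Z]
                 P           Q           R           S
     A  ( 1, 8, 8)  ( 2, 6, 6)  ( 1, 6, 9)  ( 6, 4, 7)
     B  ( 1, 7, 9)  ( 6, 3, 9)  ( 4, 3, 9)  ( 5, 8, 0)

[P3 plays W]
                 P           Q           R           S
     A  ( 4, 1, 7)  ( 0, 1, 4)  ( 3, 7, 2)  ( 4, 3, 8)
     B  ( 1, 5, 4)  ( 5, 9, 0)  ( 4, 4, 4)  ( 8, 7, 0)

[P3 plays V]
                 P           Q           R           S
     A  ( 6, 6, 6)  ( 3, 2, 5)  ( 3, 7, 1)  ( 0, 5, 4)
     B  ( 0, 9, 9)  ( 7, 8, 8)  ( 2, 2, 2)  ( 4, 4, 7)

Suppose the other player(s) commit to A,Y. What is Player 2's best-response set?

u_2(P vs A,Y) = 6
u_2(Q vs A,Y) = 9
u_2(R vs A,Y) = 9
u_2(S vs A,Y) = 6
max payoff 9 at {Q,R}

BR_2 = {Q,R}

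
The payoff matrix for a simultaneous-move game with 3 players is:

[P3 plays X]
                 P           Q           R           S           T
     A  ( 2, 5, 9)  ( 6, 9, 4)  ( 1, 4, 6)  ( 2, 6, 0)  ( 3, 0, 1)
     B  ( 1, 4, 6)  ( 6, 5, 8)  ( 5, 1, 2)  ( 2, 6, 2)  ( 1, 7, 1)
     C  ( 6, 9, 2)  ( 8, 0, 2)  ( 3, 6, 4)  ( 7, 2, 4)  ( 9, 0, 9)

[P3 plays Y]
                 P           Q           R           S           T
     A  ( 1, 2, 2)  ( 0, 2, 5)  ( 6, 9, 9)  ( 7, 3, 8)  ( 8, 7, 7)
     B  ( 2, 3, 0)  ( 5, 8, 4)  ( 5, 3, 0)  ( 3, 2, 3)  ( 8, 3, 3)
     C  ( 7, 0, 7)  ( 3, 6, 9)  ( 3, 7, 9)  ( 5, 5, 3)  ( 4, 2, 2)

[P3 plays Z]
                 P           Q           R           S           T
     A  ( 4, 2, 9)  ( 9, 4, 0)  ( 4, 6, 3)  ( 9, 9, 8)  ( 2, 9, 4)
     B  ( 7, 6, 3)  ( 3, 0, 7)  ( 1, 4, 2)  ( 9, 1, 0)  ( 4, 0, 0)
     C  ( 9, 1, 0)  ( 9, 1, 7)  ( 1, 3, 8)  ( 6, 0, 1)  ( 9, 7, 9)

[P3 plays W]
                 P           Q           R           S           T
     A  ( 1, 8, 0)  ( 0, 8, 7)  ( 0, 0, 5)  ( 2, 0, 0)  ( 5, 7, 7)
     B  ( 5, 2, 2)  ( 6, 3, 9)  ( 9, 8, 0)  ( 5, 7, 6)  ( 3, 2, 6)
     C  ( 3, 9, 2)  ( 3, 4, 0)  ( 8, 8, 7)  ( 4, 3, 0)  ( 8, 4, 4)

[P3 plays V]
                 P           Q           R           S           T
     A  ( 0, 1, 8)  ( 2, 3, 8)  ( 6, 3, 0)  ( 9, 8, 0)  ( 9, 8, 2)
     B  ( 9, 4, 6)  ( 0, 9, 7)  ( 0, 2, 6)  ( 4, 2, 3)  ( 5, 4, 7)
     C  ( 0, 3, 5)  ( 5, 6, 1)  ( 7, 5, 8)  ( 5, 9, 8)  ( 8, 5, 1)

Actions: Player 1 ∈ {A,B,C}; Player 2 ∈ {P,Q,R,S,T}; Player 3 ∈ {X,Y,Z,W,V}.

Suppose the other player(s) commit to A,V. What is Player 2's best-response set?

P2 best: {S,T}

u_2(P vs A,V) = 1
u_2(Q vs A,V) = 3
u_2(R vs A,V) = 3
u_2(S vs A,V) = 8
u_2(T vs A,V) = 8
max payoff 8 at {S,T}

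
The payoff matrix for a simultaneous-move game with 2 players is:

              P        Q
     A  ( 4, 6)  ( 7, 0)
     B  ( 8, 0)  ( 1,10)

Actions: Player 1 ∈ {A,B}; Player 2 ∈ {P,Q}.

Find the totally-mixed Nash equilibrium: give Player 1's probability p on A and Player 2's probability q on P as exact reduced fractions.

P1 mixes 5/8 on A; P2 mixes 3/5 on P

P1 indiff ⇒ q·4+(1-q)·7 = q·8+(1-q)·1 ⇒ q(-4) = (1-q)(-6) ⇒ q = 3/5
P2 indiff ⇒ p·6+(1-p)·0 = p·0+(1-p)·10 ⇒ p(6) = (1-p)(10) ⇒ p = 5/8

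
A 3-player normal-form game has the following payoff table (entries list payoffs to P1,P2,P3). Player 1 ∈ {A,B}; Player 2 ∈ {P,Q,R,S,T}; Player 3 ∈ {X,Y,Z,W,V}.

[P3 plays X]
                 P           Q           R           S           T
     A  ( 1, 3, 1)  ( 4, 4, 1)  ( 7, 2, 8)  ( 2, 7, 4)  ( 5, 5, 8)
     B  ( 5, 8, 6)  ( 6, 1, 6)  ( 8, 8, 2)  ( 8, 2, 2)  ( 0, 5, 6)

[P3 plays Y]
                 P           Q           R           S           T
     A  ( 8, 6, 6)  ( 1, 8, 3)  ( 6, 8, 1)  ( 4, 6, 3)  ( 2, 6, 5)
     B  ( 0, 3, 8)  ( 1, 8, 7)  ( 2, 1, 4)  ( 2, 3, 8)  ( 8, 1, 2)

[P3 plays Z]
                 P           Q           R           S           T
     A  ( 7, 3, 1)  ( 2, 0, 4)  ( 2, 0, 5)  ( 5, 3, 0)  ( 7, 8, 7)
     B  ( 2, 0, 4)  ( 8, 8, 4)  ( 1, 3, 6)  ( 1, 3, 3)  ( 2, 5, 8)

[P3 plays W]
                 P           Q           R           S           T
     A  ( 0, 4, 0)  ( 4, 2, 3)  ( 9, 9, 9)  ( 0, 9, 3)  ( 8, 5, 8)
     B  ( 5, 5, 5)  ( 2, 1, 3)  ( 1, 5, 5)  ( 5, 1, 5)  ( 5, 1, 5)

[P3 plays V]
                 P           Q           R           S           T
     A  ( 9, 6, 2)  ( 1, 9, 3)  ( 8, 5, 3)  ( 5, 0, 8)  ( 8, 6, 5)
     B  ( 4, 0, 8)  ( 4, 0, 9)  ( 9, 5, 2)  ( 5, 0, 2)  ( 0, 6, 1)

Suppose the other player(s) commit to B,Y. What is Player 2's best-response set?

u_2(P vs B,Y) = 3
u_2(Q vs B,Y) = 8
u_2(R vs B,Y) = 1
u_2(S vs B,Y) = 3
u_2(T vs B,Y) = 1
max payoff 8 at {Q}

BR_2 = {Q}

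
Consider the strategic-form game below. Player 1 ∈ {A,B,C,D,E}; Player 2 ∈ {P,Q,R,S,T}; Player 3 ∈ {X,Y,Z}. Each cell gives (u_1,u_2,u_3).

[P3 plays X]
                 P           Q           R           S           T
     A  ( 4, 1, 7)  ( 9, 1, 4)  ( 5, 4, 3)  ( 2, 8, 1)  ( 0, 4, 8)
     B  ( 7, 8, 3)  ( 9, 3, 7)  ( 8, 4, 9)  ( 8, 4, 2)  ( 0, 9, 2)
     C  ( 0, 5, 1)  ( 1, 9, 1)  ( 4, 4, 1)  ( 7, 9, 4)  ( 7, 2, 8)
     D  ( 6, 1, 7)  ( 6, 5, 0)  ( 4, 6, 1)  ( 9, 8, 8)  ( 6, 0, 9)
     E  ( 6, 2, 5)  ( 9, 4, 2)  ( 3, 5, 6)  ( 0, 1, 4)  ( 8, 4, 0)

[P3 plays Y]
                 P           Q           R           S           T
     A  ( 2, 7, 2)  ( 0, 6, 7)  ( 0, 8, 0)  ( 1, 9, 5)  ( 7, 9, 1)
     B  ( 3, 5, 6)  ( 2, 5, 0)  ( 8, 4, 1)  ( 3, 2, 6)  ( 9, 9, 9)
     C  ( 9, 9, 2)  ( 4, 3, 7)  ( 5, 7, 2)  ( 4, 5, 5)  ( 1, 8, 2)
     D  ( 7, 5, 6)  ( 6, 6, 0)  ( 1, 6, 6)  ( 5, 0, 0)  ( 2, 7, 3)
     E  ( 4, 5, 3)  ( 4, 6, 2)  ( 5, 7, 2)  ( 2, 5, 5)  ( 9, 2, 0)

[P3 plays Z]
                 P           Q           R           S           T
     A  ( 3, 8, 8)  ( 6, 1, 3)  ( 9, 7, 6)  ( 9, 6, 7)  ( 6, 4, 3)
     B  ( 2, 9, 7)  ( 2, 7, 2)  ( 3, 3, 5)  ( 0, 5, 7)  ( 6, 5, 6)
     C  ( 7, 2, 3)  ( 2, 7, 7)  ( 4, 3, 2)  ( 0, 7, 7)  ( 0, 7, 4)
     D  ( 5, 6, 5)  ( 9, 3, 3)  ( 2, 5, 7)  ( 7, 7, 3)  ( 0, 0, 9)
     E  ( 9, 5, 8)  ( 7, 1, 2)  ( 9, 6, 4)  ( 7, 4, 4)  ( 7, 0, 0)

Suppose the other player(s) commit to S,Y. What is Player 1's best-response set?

u_1(A vs S,Y) = 1
u_1(B vs S,Y) = 3
u_1(C vs S,Y) = 4
u_1(D vs S,Y) = 5
u_1(E vs S,Y) = 2
max payoff 5 at {D}

P1 best: {D}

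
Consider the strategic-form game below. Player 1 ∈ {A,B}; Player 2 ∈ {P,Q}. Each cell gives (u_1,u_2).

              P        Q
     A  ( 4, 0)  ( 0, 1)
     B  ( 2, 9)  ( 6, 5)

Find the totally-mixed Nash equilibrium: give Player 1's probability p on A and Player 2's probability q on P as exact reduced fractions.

p=4/5, q=3/4

P1 indiff ⇒ q·4+(1-q)·0 = q·2+(1-q)·6 ⇒ q(2) = (1-q)(6) ⇒ q = 3/4
P2 indiff ⇒ p·0+(1-p)·9 = p·1+(1-p)·5 ⇒ p(-1) = (1-p)(-4) ⇒ p = 4/5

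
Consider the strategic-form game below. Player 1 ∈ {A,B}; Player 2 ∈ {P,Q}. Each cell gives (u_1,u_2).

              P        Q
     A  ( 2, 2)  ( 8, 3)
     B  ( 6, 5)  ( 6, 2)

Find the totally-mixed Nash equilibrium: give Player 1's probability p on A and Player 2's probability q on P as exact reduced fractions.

P1 indiff ⇒ q·2+(1-q)·8 = q·6+(1-q)·6 ⇒ q(-4) = (1-q)(-2) ⇒ q = 1/3
P2 indiff ⇒ p·2+(1-p)·5 = p·3+(1-p)·2 ⇒ p(-1) = (1-p)(-3) ⇒ p = 3/4

P1 mixes 3/4 on A; P2 mixes 1/3 on P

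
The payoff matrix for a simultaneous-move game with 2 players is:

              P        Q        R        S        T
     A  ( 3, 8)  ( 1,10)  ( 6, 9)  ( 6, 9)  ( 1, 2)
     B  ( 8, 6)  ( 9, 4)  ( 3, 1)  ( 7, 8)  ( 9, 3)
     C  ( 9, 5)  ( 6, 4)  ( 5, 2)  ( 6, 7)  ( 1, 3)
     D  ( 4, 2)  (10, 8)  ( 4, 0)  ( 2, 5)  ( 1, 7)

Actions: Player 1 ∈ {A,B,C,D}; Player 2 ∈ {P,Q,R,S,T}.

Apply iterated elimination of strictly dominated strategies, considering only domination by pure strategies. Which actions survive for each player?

P2 drop P (S beats it: A:9>8 B:8>6 C:7>5 D:5>2)
P2 drop R (Q beats it: A:10>9 B:4>1 C:4>2 D:8>0)
P1 drop A (B beats it: Q:9>1 S:7>6 T:9>1)
P1 drop C (B beats it: Q:9>6 S:7>6 T:9>1)
P2 drop T (Q beats it: B:4>3 D:8>7)
P1→{B,D} P2→{Q,S}

Remaining: P1:{B,D} P2:{Q,S}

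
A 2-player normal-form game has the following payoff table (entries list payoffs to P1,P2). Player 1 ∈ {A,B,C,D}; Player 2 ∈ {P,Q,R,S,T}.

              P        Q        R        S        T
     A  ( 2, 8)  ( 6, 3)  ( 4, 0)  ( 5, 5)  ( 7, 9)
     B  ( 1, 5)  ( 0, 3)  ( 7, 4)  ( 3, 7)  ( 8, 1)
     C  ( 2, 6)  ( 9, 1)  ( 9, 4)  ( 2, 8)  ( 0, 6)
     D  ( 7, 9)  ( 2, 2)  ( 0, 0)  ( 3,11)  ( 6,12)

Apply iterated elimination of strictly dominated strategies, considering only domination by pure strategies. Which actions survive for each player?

Remaining: P1:{A,B,D} P2:{P,S,T}

P2 drop Q (P beats it: A:8>3 B:5>3 C:6>1 D:9>2)
P2 drop R (P beats it: A:8>0 B:5>4 C:6>4 D:9>0)
P1 drop C (D beats it: P:7>2 S:3>2 T:6>0)
P1→{A,B,D} P2→{P,S,T}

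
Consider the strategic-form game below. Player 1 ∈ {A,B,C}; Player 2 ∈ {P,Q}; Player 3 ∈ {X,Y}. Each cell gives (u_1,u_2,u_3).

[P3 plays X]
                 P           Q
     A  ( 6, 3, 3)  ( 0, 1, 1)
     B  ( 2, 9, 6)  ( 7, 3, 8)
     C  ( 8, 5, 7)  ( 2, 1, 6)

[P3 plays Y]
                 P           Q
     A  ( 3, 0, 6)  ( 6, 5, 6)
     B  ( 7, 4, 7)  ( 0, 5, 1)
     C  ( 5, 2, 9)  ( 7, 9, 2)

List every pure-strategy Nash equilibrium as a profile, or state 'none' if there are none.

(A,P,X): not NE [P1→C gives 8>6; P3→Y gives 6>3]
(A,P,Y): not NE [P1→B gives 7>3; P2→Q gives 5>0]
(A,Q,X): not NE [P1→B gives 7>0; P2→P gives 3>1; P3→Y gives 6>1]
(A,Q,Y): not NE [P1→C gives 7>6]
(B,P,X): not NE [P1→C gives 8>2; P3→Y gives 7>6]
(B,P,Y): not NE [P2→Q gives 5>4]
(B,Q,X): not NE [P2→P gives 9>3]
(B,Q,Y): not NE [P1→C gives 7>0; P3→X gives 8>1]
(C,P,X): not NE [P3→Y gives 9>7]
(C,P,Y): not NE [P1→B gives 7>5; P2→Q gives 9>2]
(C,Q,X): not NE [P1→B gives 7>2; P2→P gives 5>1]
(C,Q,Y): not NE [P3→X gives 6>2]

No pure NE.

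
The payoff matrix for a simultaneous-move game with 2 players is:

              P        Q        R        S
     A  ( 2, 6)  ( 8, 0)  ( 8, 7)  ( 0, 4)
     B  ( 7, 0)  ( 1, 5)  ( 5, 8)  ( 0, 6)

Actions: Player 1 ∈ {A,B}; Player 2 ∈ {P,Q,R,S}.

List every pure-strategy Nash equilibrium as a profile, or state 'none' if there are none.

(A,P): not NE [P1→B gives 7>2; P2→R gives 7>6]
(A,Q): not NE [P2→R gives 7>0]
(A,R): NE
(A,S): not NE [P2→R gives 7>4]
(B,P): not NE [P2→R gives 8>0]
(B,Q): not NE [P1→A gives 8>1; P2→R gives 8>5]
(B,R): not NE [P1→A gives 8>5]
(B,S): not NE [P2→R gives 8>6]

NE set: (A,R)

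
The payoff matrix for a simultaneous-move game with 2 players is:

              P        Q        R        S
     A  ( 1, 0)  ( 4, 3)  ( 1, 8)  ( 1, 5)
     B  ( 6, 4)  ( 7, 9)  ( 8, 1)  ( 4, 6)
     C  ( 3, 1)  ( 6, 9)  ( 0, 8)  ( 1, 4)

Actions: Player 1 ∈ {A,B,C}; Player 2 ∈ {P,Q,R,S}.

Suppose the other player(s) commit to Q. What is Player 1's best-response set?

argmax u_1 = {B}

u_1(A vs Q) = 4
u_1(B vs Q) = 7
u_1(C vs Q) = 6
max payoff 7 at {B}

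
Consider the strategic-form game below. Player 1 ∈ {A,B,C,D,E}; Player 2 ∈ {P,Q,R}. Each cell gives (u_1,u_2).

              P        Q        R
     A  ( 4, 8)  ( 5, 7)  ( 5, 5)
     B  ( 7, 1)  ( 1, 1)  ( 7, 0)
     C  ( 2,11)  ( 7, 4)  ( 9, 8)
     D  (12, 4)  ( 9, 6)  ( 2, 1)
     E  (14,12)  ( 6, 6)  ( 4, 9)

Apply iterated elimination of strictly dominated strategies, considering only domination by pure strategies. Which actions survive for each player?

P2 drop R (P beats it: A:8>5 B:1>0 C:11>8 D:4>1 E:12>9)
P1 drop A (D beats it: P:12>4 Q:9>5)
P1 drop B (D beats it: P:12>7 Q:9>1)
P1 drop C (D beats it: P:12>2 Q:9>7)
P1→{D,E} P2→{P,Q}

IESDS → P1:{D,E} P2:{P,Q}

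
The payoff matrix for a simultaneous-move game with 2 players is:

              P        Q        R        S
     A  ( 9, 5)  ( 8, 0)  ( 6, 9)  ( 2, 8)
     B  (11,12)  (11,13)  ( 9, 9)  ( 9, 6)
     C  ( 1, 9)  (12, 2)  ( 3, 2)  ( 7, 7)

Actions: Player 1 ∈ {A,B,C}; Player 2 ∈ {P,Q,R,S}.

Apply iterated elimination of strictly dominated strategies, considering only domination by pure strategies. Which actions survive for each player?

P1 drop A (B beats it: P:11>9 Q:11>8 R:9>6 S:9>2)
P2 drop R (P beats it: B:12>9 C:9>2)
P2 drop S (P beats it: B:12>6 C:9>7)
P1→{B,C} P2→{P,Q}

Survivors P1:{B,C} P2:{P,Q}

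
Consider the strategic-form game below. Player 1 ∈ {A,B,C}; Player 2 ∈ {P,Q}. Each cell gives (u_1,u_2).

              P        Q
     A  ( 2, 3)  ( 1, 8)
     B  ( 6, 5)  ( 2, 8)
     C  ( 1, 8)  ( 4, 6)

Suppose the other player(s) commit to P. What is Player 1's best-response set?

P1 best: {B}

u_1(A vs P) = 2
u_1(B vs P) = 6
u_1(C vs P) = 1
max payoff 6 at {B}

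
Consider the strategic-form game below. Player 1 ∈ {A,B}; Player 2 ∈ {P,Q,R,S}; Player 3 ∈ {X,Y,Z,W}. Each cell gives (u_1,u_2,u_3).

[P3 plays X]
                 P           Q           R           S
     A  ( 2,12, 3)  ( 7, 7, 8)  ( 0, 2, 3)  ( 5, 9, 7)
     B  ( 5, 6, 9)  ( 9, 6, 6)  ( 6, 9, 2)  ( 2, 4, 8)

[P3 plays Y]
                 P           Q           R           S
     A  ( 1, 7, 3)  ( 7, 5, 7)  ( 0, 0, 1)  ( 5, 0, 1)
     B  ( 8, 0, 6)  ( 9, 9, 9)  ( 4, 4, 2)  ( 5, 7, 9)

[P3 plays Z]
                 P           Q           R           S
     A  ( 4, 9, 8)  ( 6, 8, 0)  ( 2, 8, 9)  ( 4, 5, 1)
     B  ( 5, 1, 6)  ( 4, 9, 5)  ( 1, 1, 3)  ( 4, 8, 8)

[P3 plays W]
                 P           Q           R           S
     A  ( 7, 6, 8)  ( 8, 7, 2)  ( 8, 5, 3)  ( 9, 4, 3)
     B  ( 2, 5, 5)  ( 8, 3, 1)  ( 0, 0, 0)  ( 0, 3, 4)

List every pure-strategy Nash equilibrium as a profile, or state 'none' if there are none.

(A,P,X): not NE [P1→B gives 5>2; P3→W gives 8>3]
(A,P,Y): not NE [P1→B gives 8>1; P3→W gives 8>3]
(A,P,Z): not NE [P1→B gives 5>4]
(A,P,W): not NE [P2→Q gives 7>6]
(A,Q,X): not NE [P1→B gives 9>7; P2→P gives 12>7]
(A,Q,Y): not NE [P1→B gives 9>7; P2→P gives 7>5; P3→X gives 8>7]
(A,Q,Z): not NE [P2→P gives 9>8; P3→X gives 8>0]
(A,Q,W): not NE [P3→X gives 8>2]
(A,R,X): not NE [P1→B gives 6>0; P2→P gives 12>2; P3→Z gives 9>3]
(A,R,Y): not NE [P1→B gives 4>0; P2→P gives 7>0; P3→Z gives 9>1]
(A,R,Z): not NE [P2→P gives 9>8]
(A,R,W): not NE [P2→Q gives 7>5; P3→Z gives 9>3]
(A,S,X): not NE [P2→P gives 12>9]
(A,S,Y): not NE [P2→P gives 7>0; P3→X gives 7>1]
(A,S,Z): not NE [P2→P gives 9>5; P3→X gives 7>1]
(A,S,W): not NE [P2→Q gives 7>4; P3→X gives 7>3]
(B,P,X): not NE [P2→R gives 9>6]
(B,P,Y): not NE [P2→Q gives 9>0; P3→X gives 9>6]
(B,P,Z): not NE [P2→Q gives 9>1; P3→X gives 9>6]
(B,P,W): not NE [P1→A gives 7>2; P3→X gives 9>5]
(B,Q,X): not NE [P2→R gives 9>6; P3→Y gives 9>6]
(B,Q,Y): NE
(B,Q,Z): not NE [P1→A gives 6>4; P3→Y gives 9>5]
(B,Q,W): not NE [P2→P gives 5>3; P3→Y gives 9>1]
(B,R,X): not NE [P3→Z gives 3>2]
(B,R,Y): not NE [P2→Q gives 9>4; P3→Z gives 3>2]
(B,R,Z): not NE [P1→A gives 2>1; P2→Q gives 9>1]
(B,R,W): not NE [P1→A gives 8>0; P2→P gives 5>0; P3→Z gives 3>0]
(B,S,X): not NE [P1→A gives 5>2; P2→R gives 9>4; P3→Y gives 9>8]
(B,S,Y): not NE [P2→Q gives 9>7]
(B,S,Z): not NE [P2→Q gives 9>8; P3→Y gives 9>8]
(B,S,W): not NE [P1→A gives 9>0; P2→P gives 5>3; P3→Y gives 9>4]

NE set: (B,Q,Y)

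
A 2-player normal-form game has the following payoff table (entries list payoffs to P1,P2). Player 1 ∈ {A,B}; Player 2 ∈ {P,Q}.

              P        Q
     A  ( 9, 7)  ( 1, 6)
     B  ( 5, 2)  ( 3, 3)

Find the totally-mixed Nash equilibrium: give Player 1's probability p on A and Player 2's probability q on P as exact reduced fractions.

(p,q) = (1/2, 1/3)

P1 indiff ⇒ q·9+(1-q)·1 = q·5+(1-q)·3 ⇒ q(4) = (1-q)(2) ⇒ q = 1/3
P2 indiff ⇒ p·7+(1-p)·2 = p·6+(1-p)·3 ⇒ p(1) = (1-p)(1) ⇒ p = 1/2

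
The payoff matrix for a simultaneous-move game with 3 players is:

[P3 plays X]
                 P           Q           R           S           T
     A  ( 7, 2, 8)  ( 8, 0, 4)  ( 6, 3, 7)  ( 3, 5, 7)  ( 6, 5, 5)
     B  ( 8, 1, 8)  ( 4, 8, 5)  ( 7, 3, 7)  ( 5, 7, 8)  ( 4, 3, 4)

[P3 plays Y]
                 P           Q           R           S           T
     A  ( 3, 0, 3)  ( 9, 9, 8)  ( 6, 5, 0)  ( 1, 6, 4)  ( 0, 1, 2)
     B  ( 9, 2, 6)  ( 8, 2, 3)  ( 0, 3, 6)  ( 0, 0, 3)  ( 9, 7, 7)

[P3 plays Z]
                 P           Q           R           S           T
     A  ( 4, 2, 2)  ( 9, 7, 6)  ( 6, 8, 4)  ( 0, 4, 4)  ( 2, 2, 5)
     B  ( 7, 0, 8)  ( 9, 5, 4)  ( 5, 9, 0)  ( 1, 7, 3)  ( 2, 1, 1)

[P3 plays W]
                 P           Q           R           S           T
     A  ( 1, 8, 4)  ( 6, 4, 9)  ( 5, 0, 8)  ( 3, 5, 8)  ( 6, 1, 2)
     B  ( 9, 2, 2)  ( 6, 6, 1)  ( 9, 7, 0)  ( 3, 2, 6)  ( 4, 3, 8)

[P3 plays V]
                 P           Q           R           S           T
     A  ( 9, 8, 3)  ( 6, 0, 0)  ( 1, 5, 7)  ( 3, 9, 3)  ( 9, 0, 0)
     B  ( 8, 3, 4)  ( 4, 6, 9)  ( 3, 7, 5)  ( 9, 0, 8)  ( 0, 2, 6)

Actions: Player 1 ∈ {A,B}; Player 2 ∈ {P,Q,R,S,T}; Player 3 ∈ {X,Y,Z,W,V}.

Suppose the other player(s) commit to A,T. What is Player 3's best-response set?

argmax u_3 = {X,Z}

u_3(X vs A,T) = 5
u_3(Y vs A,T) = 2
u_3(Z vs A,T) = 5
u_3(W vs A,T) = 2
u_3(V vs A,T) = 0
max payoff 5 at {X,Z}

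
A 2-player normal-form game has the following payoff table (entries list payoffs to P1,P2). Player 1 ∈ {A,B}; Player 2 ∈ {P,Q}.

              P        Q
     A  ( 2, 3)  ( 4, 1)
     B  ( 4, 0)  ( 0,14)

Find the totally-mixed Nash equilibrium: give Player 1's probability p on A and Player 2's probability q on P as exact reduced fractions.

P1 indiff ⇒ q·2+(1-q)·4 = q·4+(1-q)·0 ⇒ q(-2) = (1-q)(-4) ⇒ q = 2/3
P2 indiff ⇒ p·3+(1-p)·0 = p·1+(1-p)·14 ⇒ p(2) = (1-p)(14) ⇒ p = 7/8

p=7/8, q=2/3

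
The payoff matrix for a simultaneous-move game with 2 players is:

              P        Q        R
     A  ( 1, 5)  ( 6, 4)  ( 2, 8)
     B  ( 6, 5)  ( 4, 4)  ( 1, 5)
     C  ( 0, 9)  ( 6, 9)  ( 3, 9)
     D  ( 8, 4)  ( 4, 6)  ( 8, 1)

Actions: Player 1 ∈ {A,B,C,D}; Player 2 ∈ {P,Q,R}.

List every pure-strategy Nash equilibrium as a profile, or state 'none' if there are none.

PSNE = {(C,Q)}

(A,P): not NE [P1→D gives 8>1; P2→R gives 8>5]
(A,Q): not NE [P2→R gives 8>4]
(A,R): not NE [P1→D gives 8>2]
(B,P): not NE [P1→D gives 8>6]
(B,Q): not NE [P1→C gives 6>4; P2→R gives 5>4]
(B,R): not NE [P1→D gives 8>1]
(C,P): not NE [P1→D gives 8>0]
(C,Q): NE
(C,R): not NE [P1→D gives 8>3]
(D,P): not NE [P2→Q gives 6>4]
(D,Q): not NE [P1→C gives 6>4]
(D,R): not NE [P2→Q gives 6>1]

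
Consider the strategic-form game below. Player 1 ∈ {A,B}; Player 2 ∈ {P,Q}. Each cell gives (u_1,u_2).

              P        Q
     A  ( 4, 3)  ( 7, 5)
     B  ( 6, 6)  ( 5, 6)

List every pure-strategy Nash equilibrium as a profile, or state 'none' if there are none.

Nash profiles: (A,Q), (B,P)

(A,P): not NE [P1→B gives 6>4; P2→Q gives 5>3]
(A,Q): NE
(B,P): NE
(B,Q): not NE [P1→A gives 7>5]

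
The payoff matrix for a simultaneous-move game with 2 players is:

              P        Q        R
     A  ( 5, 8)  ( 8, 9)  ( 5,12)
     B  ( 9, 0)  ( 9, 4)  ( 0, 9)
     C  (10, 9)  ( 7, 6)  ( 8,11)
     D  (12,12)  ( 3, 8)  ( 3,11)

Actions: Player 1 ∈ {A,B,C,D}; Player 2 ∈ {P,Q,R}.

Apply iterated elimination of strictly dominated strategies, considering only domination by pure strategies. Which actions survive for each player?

Survivors P1:{C,D} P2:{P,R}

P2 drop Q (R beats it: A:12>9 B:9>4 C:11>6 D:11>8)
P1 drop A (C beats it: P:10>5 R:8>5)
P1 drop B (C beats it: P:10>9 R:8>0)
P1→{C,D} P2→{P,R}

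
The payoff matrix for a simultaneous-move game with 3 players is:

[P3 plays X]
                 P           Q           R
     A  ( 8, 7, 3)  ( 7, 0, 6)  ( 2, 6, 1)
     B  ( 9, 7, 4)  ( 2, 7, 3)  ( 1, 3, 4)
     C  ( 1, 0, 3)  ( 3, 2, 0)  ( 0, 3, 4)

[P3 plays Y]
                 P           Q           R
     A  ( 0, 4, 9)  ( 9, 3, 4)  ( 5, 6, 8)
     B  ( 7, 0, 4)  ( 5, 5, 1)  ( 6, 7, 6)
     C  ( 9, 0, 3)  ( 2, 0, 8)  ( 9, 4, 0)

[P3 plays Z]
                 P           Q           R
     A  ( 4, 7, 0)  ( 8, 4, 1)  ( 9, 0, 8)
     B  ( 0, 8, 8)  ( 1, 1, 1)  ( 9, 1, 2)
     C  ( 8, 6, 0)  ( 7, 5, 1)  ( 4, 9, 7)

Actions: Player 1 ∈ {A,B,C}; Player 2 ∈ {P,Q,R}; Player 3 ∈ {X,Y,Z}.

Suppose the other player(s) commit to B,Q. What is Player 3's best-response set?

argmax u_3 = {X}

u_3(X vs B,Q) = 3
u_3(Y vs B,Q) = 1
u_3(Z vs B,Q) = 1
max payoff 3 at {X}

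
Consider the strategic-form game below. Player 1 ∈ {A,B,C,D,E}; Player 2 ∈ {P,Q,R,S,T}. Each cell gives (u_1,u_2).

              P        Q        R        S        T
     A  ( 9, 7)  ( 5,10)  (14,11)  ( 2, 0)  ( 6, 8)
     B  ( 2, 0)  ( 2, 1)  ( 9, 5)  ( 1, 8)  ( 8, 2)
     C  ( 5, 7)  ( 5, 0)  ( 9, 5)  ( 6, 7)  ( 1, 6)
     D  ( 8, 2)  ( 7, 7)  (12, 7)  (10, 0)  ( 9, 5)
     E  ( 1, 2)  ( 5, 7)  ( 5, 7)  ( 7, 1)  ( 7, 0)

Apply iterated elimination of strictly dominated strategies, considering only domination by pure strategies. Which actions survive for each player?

Survivors P1:{A,D} P2:{Q,R}

P1 drop B (D beats it: P:8>2 Q:7>2 R:12>9 S:10>1 T:9>8)
P1 drop C (D beats it: P:8>5 Q:7>5 R:12>9 S:10>6 T:9>1)
P1 drop E (D beats it: P:8>1 Q:7>5 R:12>5 S:10>7 T:9>7)
P2 drop P (Q beats it: A:10>7 D:7>2)
P2 drop S (Q beats it: A:10>0 D:7>0)
P2 drop T (Q beats it: A:10>8 D:7>5)
P1→{A,D} P2→{Q,R}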